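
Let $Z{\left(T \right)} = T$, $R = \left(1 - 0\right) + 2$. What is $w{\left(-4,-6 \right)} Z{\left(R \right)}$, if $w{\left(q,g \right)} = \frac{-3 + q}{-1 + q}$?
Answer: $\frac{21}{5} \approx 4.2$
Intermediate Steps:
$w{\left(q,g \right)} = \frac{-3 + q}{-1 + q}$
$R = 3$ ($R = \left(1 + 0\right) + 2 = 1 + 2 = 3$)
$w{\left(-4,-6 \right)} Z{\left(R \right)} = \frac{-3 - 4}{-1 - 4} \cdot 3 = \frac{1}{-5} \left(-7\right) 3 = \left(- \frac{1}{5}\right) \left(-7\right) 3 = \frac{7}{5} \cdot 3 = \frac{21}{5}$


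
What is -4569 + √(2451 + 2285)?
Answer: -4569 + 8*√74 ≈ -4500.2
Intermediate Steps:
-4569 + √(2451 + 2285) = -4569 + √4736 = -4569 + 8*√74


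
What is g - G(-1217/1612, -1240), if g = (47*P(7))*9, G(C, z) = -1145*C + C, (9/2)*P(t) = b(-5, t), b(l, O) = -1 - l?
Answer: -15118/31 ≈ -487.68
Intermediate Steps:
P(t) = 8/9 (P(t) = 2*(-1 - 1*(-5))/9 = 2*(-1 + 5)/9 = (2/9)*4 = 8/9)
G(C, z) = -1144*C
g = 376 (g = (47*(8/9))*9 = (376/9)*9 = 376)
g - G(-1217/1612, -1240) = 376 - (-1144)*(-1217/1612) = 376 - (-1144)*(-1217*1/1612) = 376 - (-1144)*(-1217)/1612 = 376 - 1*26774/31 = 376 - 26774/31 = -15118/31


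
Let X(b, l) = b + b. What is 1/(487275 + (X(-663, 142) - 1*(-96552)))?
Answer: 1/582501 ≈ 1.7167e-6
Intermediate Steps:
X(b, l) = 2*b
1/(487275 + (X(-663, 142) - 1*(-96552))) = 1/(487275 + (2*(-663) - 1*(-96552))) = 1/(487275 + (-1326 + 96552)) = 1/(487275 + 95226) = 1/582501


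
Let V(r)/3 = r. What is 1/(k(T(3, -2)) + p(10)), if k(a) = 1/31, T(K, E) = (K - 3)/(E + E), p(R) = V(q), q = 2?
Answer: 31/187 ≈ 0.16578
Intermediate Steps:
V(r) = 3*r
p(R) = 6 (p(R) = 3*2 = 6)
T(K, E) = (-3 + K)/(2*E) (T(K, E) = (-3 + K)/((2*E)) = (-3 + K)*(1/(2*E)) = (-3 + K)/(2*E))
k(a) = 1/31
1/(k(T(3, -2)) + p(10)) = 1/(1/31 + 6) = 1/(187/31) = 31/187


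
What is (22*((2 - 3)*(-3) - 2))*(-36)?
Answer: -792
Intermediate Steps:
(22*((2 - 3)*(-3) - 2))*(-36) = (22*(-1*(-3) - 2))*(-36) = (22*(3 - 2))*(-36) = (22*1)*(-36) = 22*(-36) = -792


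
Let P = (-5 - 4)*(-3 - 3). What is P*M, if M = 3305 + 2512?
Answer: 314118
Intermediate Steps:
P = 54 (P = -9*(-6) = 54)
M = 5817
P*M = 54*5817 = 314118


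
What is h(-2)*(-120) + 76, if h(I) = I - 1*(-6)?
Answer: -404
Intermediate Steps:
h(I) = 6 + I (h(I) = I + 6 = 6 + I)
h(-2)*(-120) + 76 = (6 - 2)*(-120) + 76 = 4*(-120) + 76 = -480 + 76 = -404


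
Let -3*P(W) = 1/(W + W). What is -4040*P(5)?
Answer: 404/3 ≈ 134.67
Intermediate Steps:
P(W) = -1/(6*W) (P(W) = -1/(3*(W + W)) = -1/(2*W)/3 = -1/(6*W))
-4040*P(5) = -(-2020)/(3*5) = -4040*(-1/30) = 404/3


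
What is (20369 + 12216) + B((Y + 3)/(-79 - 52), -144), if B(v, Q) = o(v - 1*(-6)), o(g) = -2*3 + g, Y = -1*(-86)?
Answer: 4268546/131 ≈ 32584.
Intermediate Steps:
Y = 86
o(g) = -6 + g
B(v, Q) = v (B(v, Q) = -6 + (v - 1*(-6)) = -6 + (v + 6) = -6 + (6 + v) = v)
(20369 + 12216) + B((Y + 3)/(-79 - 52), -144) = (20369 + 12216) + (86 + 3)/(-79 - 52) = 32585 + 89/(-131) = 32585 + 89*(-1/131) = 32585 - 89/131 = 4268546/131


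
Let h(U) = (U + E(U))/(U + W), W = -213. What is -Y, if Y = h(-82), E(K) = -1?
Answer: -83/295 ≈ -0.28136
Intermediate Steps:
h(U) = (-1 + U)/(-213 + U) (h(U) = (U - 1)/(U - 213) = (-1 + U)/(-213 + U))
Y = 83/295 (Y = (-1 - 82)/(-213 - 82) = -83/(-295) = -1/295*(-83) = 83/295 ≈ 0.28136)
-Y = -1*83/295 = -83/295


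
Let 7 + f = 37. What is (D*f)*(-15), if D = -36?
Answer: 16200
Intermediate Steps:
f = 30 (f = -7 + 37 = 30)
(D*f)*(-15) = -36*30*(-15) = -1080*(-15) = 16200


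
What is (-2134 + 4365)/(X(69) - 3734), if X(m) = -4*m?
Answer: -2231/4010 ≈ -0.55636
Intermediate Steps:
(-2134 + 4365)/(X(69) - 3734) = (-2134 + 4365)/(-4*69 - 3734) = 2231/(-276 - 3734) = 2231/(-4010) = 2231*(-1/4010) = -2231/4010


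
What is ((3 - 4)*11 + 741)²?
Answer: 532900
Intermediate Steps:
((3 - 4)*11 + 741)² = (-1*11 + 741)² = (-11 + 741)² = 730² = 532900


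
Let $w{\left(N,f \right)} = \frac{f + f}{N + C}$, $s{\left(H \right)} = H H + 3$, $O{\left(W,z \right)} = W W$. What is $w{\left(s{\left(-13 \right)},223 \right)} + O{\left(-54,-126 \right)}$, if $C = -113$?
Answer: $\frac{172490}{59} \approx 2923.6$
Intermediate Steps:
$O{\left(W,z \right)} = W^{2}$
$s{\left(H \right)} = 3 + H^{2}$ ($s{\left(H \right)} = H^{2} + 3 = 3 + H^{2}$)
$w{\left(N,f \right)} = \frac{2 f}{-113 + N}$ ($w{\left(N,f \right)} = \frac{f + f}{N - 113} = \frac{2 f}{-113 + N}$)
$w{\left(s{\left(-13 \right)},223 \right)} + O{\left(-54,-126 \right)} = 2 \cdot 223 \frac{1}{-113 + \left(3 + \left(-13\right)^{2}\right)} + \left(-54\right)^{2} = 2 \cdot 223 \frac{1}{-113 + \left(3 + 169\right)} + 2916 = 2 \cdot 223 \frac{1}{-113 + 172} + 2916 = 2 \cdot 223 \cdot \frac{1}{59} + 2916 = \frac{446}{59} + 2916 = \frac{172490}{59}$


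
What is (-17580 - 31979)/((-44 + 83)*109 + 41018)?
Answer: -49559/45269 ≈ -1.0948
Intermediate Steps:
(-17580 - 31979)/((-44 + 83)*109 + 41018) = -49559/(39*109 + 41018) = -49559/(4251 + 41018) = -49559/45269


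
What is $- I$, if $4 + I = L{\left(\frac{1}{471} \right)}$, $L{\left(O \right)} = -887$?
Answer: $891$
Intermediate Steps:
$I = -891$ ($I = -4 - 887 = -891$)
$- I = \left(-1\right) \left(-891\right) = 891$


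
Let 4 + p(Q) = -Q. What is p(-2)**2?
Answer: 4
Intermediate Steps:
p(Q) = -4 - Q
p(-2)**2 = (-4 - 1*(-2))**2 = (-4 + 2)**2 = (-2)**2 = 4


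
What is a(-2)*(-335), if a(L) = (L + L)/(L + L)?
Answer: -335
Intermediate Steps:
a(L) = 1 (a(L) = (2*L)/((2*L)) = (2*L)*(1/(2*L)) = 1)
a(-2)*(-335) = 1*(-335) = -335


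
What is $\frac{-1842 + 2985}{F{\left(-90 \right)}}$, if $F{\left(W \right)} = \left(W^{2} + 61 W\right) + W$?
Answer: $\frac{127}{280} \approx 0.45357$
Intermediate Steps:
$F{\left(W \right)} = W^{2} + 62 W$
$\frac{-1842 + 2985}{F{\left(-90 \right)}} = \frac{-1842 + 2985}{\left(-90\right) \left(62 - 90\right)} = \frac{1143}{\left(-90\right) \left(-28\right)} = \frac{1143}{2520} = 1143 \cdot \frac{1}{2520} = \frac{127}{280}$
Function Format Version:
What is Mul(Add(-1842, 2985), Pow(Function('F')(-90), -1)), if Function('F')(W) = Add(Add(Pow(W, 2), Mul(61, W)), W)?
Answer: Rational(127, 280) ≈ 0.45357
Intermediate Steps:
Function('F')(W) = Add(Pow(W, 2), Mul(62, W))
Mul(Add(-1842, 2985), Pow(Function('F')(-90), -1)) = Mul(Add(-1842, 2985), Pow(Mul(-90, Add(62, -90)), -1)) = Mul(1143, Pow(Mul(-90, -28), -1)) = Mul(1143, Pow(2520, -1)) = Mul(1143, Rational(1, 2520)) = Rational(127, 280)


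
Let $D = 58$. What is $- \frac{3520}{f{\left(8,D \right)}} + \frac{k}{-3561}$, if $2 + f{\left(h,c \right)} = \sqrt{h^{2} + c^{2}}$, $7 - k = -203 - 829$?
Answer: $- \frac{894593}{381027} - \frac{220 \sqrt{857}}{107} \approx -62.539$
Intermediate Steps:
$k = 1039$ ($k = 7 - \left(-203 - 829\right) = 7 - -1032 = 7 + 1032 = 1039$)
$f{\left(h,c \right)} = -2 + \sqrt{c^{2} + h^{2}}$ ($f{\left(h,c \right)} = -2 + \sqrt{h^{2} + c^{2}} = -2 + \sqrt{c^{2} + h^{2}}$)
$- \frac{3520}{f{\left(8,D \right)}} + \frac{k}{-3561} = - \frac{3520}{-2 + \sqrt{58^{2} + 8^{2}}} + \frac{1039}{-3561} = - \frac{3520}{-2 + \sqrt{3364 + 64}} + 1039 \left(- \frac{1}{3561}\right) = - \frac{3520}{-2 + \sqrt{3428}} - \frac{1039}{3561} = - \frac{3520}{-2 + 2 \sqrt{857}} - \frac{1039}{3561} = - \frac{1039}{3561} - \frac{3520}{-2 + 2 \sqrt{857}}$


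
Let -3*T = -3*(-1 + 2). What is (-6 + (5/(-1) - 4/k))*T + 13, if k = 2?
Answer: 0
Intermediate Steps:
T = 1 (T = -(-1)*(-1 + 2) = -(-1) = -1/3*(-3) = 1)
(-6 + (5/(-1) - 4/k))*T + 13 = (-6 + (5/(-1) - 4/2))*1 + 13 = (-6 + (5*(-1) - 4*1/2))*1 + 13 = (-6 + (-5 - 2))*1 + 13 = (-6 - 7)*1 + 13 = -13*1 + 13 = -13 + 13 = 0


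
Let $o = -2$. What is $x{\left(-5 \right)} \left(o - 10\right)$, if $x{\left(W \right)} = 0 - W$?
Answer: $-60$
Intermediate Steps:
$x{\left(W \right)} = - W$
$x{\left(-5 \right)} \left(o - 10\right) = \left(-1\right) \left(-5\right) \left(-2 - 10\right) = 5 \left(-12\right) = -60$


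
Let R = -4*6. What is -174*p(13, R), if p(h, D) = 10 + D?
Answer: 2436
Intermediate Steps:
R = -24
-174*p(13, R) = -174*(10 - 24) = -174*(-14) = 2436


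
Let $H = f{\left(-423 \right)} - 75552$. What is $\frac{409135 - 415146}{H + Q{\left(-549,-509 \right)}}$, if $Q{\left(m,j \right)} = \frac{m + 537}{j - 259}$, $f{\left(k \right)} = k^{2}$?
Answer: $- \frac{384704}{6616129} \approx -0.058146$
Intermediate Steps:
$H = 103377$ ($H = \left(-423\right)^{2} - 75552 = 178929 - 75552 = 103377$)
$Q{\left(m,j \right)} = \frac{537 + m}{-259 + j}$
$\frac{409135 - 415146}{H + Q{\left(-549,-509 \right)}} = \frac{409135 - 415146}{103377 + \frac{537 - 549}{-259 - 509}} = - \frac{6011}{103377 + \frac{1}{-768} \left(-12\right)} = - \frac{6011}{103377 - - \frac{1}{64}} = - \frac{6011}{103377 + \frac{1}{64}} = - \frac{6011}{\frac{6616129}{64}} = \left(-6011\right) \frac{64}{6616129} = - \frac{384704}{6616129}$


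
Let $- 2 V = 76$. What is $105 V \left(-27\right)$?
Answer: $107730$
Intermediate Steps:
$V = -38$ ($V = \left(- \frac{1}{2}\right) 76 = -38$)
$105 V \left(-27\right) = 105 \left(-38\right) \left(-27\right) = \left(-3990\right) \left(-27\right) = 107730$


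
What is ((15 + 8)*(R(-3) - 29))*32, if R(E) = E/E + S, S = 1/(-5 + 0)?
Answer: -103776/5 ≈ -20755.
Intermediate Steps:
S = -⅕ (S = 1/(-5) = -⅕ ≈ -0.20000)
R(E) = ⅘ (R(E) = E/E - ⅕ = 1 - ⅕ = ⅘)
((15 + 8)*(R(-3) - 29))*32 = ((15 + 8)*(⅘ - 29))*32 = (23*(-141/5))*32 = -3243/5*32 = -103776/5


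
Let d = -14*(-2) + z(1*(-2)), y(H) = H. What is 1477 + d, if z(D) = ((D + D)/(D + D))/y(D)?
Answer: 3009/2 ≈ 1504.5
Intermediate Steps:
z(D) = 1/D (z(D) = ((D + D)/(D + D))/D = ((2*D)/((2*D)))/D = ((2*D)*(1/(2*D)))/D = 1/D)
d = 55/2 (d = -14*(-2) + 1/(1*(-2)) = 28 + 1/(-2) = 28 - ½ = 55/2 ≈ 27.500)
1477 + d = 1477 + 55/2 = 3009/2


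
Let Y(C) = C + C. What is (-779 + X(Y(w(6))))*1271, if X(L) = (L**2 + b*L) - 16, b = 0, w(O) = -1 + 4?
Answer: -964689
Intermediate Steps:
w(O) = 3
Y(C) = 2*C
X(L) = -16 + L**2 (X(L) = (L**2 + 0*L) - 16 = (L**2 + 0) - 16 = L**2 - 16 = -16 + L**2)
(-779 + X(Y(w(6))))*1271 = (-779 + (-16 + (2*3)**2))*1271 = (-779 + (-16 + 6**2))*1271 = (-779 + (-16 + 36))*1271 = (-779 + 20)*1271 = -759*1271 = -964689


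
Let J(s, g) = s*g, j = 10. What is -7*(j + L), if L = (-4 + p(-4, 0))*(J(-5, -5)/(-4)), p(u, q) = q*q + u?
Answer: -420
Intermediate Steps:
p(u, q) = u + q**2 (p(u, q) = q**2 + u = u + q**2)
J(s, g) = g*s
L = 50 (L = (-4 + (-4 + 0**2))*(-5*(-5)/(-4)) = (-4 + (-4 + 0))*(25*(-1/4)) = (-4 - 4)*(-25/4) = -8*(-25/4) = 50)
-7*(j + L) = -7*(10 + 50) = -7*60 = -420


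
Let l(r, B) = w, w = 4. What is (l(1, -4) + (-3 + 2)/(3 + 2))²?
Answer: 361/25 ≈ 14.440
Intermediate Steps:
l(r, B) = 4
(l(1, -4) + (-3 + 2)/(3 + 2))² = (4 + (-3 + 2)/(3 + 2))² = (4 - 1/5)² = (4 - 1*⅕)² = (4 - ⅕)² = (19/5)² = 361/25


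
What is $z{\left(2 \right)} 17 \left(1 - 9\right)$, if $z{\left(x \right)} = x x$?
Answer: $-544$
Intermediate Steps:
$z{\left(x \right)} = x^{2}$
$z{\left(2 \right)} 17 \left(1 - 9\right) = 2^{2} \cdot 17 \left(1 - 9\right) = 4 \cdot 17 \left(1 - 9\right) = 68 \left(-8\right) = -544$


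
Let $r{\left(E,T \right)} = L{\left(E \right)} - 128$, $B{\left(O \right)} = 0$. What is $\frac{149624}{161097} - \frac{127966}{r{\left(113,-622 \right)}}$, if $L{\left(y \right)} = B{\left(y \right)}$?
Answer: $\frac{10317045287}{10310208} \approx 1000.7$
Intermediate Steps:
$L{\left(y \right)} = 0$
$r{\left(E,T \right)} = -128$ ($r{\left(E,T \right)} = 0 - 128 = -128$)
$\frac{149624}{161097} - \frac{127966}{r{\left(113,-622 \right)}} = \frac{149624}{161097} - \frac{127966}{-128} = 149624 \cdot \frac{1}{161097} - - \frac{63983}{64} = \frac{149624}{161097} + \frac{63983}{64} = \frac{10317045287}{10310208}$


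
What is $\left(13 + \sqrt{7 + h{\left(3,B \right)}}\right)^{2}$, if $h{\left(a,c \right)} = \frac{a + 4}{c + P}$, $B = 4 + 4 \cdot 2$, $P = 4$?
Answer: $\frac{\left(52 + \sqrt{119}\right)^{2}}{16} \approx 247.34$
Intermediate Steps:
$B = 12$ ($B = 4 + 8 = 12$)
$h{\left(a,c \right)} = \frac{4 + a}{4 + c}$ ($h{\left(a,c \right)} = \frac{a + 4}{c + 4} = \frac{4 + a}{4 + c}$)
$\left(13 + \sqrt{7 + h{\left(3,B \right)}}\right)^{2} = \left(13 + \sqrt{7 + \frac{4 + 3}{4 + 12}}\right)^{2} = \left(13 + \sqrt{7 + \frac{1}{16} \cdot 7}\right)^{2} = \left(13 + \sqrt{7 + \frac{7}{16}}\right)^{2} = \left(13 + \sqrt{\frac{119}{16}}\right)^{2} = \left(13 + \frac{\sqrt{119}}{4}\right)^{2}$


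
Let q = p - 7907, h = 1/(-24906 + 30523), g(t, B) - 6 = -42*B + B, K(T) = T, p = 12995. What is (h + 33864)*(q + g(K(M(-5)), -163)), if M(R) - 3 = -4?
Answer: 2240151326153/5617 ≈ 3.9882e+8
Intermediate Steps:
M(R) = -1 (M(R) = 3 - 4 = -1)
g(t, B) = 6 - 41*B (g(t, B) = 6 + (-42*B + B) = 6 - 41*B)
h = 1/5617 ≈ 0.00017803
q = 5088 (q = 12995 - 7907 = 5088)
(h + 33864)*(q + g(K(M(-5)), -163)) = (1/5617 + 33864)*(5088 + (6 - 41*(-163))) = 190214089*(5088 + (6 + 6683))/5617 = 190214089*(5088 + 6689)/5617 = (190214089/5617)*11777 = 2240151326153/5617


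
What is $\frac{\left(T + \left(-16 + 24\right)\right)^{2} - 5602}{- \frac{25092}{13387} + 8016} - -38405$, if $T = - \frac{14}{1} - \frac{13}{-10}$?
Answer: $\frac{137340318908161}{3576170000} \approx 38404.0$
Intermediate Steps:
$T = - \frac{127}{10}$ ($T = \left(-14\right) 1 - - \frac{13}{10} = -14 + \frac{13}{10} = - \frac{127}{10} \approx -12.7$)
$\frac{\left(T + \left(-16 + 24\right)\right)^{2} - 5602}{- \frac{25092}{13387} + 8016} - -38405 = \frac{\left(- \frac{127}{10} + \left(-16 + 24\right)\right)^{2} - 5602}{- \frac{25092}{13387} + 8016} - -38405 = \frac{\left(- \frac{127}{10} + 8\right)^{2} - 5602}{\left(-25092\right) \frac{1}{13387} + 8016} + 38405 = \frac{\left(- \frac{47}{10}\right)^{2} - 5602}{- \frac{25092}{13387} + 8016} + 38405 = \frac{\frac{2209}{100} - 5602}{\frac{107285100}{13387}} + 38405 = \left(- \frac{557991}{100}\right) \frac{13387}{107285100} + 38405 = - \frac{2489941839}{3576170000} + 38405 = \frac{137340318908161}{3576170000}$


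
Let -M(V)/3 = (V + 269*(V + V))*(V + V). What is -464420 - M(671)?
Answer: 1455614974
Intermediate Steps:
M(V) = -3234*V**2 (M(V) = -3*(V + 269*(V + V))*(V + V) = -3*(V + 269*(2*V))*2*V = -3*(V + 538*V)*2*V = -3*539*V*2*V = -3234*V**2)
-464420 - M(671) = -464420 - (-3234)*671**2 = -464420 - (-3234)*450241 = -464420 - 1*(-1456079394) = -464420 + 1456079394 = 1455614974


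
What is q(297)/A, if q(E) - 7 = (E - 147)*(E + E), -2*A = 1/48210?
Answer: -8591696940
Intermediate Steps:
A = -1/96420 (A = -½/48210 = -½*1/48210 = -1/96420 ≈ -1.0371e-5)
q(E) = 7 + 2*E*(-147 + E) (q(E) = 7 + (E - 147)*(E + E) = 7 + (-147 + E)*(2*E) = 7 + 2*E*(-147 + E))
q(297)/A = (7 - 294*297 + 2*297²)/(-1/96420) = (7 - 87318 + 2*88209)*(-96420) = (7 - 87318 + 176418)*(-96420) = 89107*(-96420) = -8591696940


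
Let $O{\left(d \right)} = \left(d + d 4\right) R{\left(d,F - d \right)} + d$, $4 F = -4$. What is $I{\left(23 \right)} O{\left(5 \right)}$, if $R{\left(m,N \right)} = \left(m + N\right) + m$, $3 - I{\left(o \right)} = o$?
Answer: $-2100$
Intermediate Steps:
$F = -1$ ($F = \frac{1}{4} \left(-4\right) = -1$)
$I{\left(o \right)} = 3 - o$
$R{\left(m,N \right)} = N + 2 m$ ($R{\left(m,N \right)} = \left(N + m\right) + m = N + 2 m$)
$O{\left(d \right)} = d + 5 d \left(-1 + d\right)$ ($O{\left(d \right)} = \left(d + d 4\right) \left(\left(-1 - d\right) + 2 d\right) + d = \left(d + 4 d\right) \left(-1 + d\right) + d = 5 d \left(-1 + d\right) + d = d + 5 d \left(-1 + d\right)$)
$I{\left(23 \right)} O{\left(5 \right)} = \left(3 - 23\right) 5 \left(-4 + 5 \cdot 5\right) = \left(3 - 23\right) 5 \left(-4 + 25\right) = - 20 \cdot 5 \cdot 21 = \left(-20\right) 105 = -2100$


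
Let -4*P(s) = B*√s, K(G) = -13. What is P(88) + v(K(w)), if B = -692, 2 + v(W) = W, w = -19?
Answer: -15 + 346*√22 ≈ 1607.9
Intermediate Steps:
v(W) = -2 + W
P(s) = 173*√s (P(s) = -(-173)*√s = 173*√s)
P(88) + v(K(w)) = 173*√88 + (-2 - 13) = 173*(2*√22) - 15 = 346*√22 - 15 = -15 + 346*√22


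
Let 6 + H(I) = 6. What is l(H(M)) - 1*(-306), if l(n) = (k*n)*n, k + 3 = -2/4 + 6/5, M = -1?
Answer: 306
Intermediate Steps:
H(I) = 0 (H(I) = -6 + 6 = 0)
k = -23/10 (k = -3 + (-2/4 + 6/5) = -3 + (-2*1/4 + 6*(1/5)) = -3 + (-1/2 + 6/5) = -3 + 7/10 = -23/10 ≈ -2.3000)
l(n) = -23*n**2/10 (l(n) = (-23*n/10)*n = -23*n**2/10)
l(H(M)) - 1*(-306) = -23/10*0**2 - 1*(-306) = -23/10*0 + 306 = 0 + 306 = 306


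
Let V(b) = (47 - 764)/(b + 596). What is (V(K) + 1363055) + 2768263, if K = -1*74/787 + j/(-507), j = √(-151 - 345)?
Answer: 116782929283882220303541/28267725528727370 - 225152399511*I*√31/14133862764363685 ≈ 4.1313e+6 - 8.8695e-5*I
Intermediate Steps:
j = 4*I*√31 (j = √(-496) = 4*I*√31 ≈ 22.271*I)
K = -74/787 - 4*I*√31/507 (K = -1*74/787 + (4*I*√31)/(-507) = -74*1/787 + (4*I*√31)*(-1/507) = -74/787 - 4*I*√31/507 ≈ -0.094028 - 0.043927*I)
V(b) = -717/(596 + b)
(V(K) + 1363055) + 2768263 = (-717/(596 + (-74/787 - 4*I*√31/507)) + 1363055) + 2768263 = (-717/(468978/787 - 4*I*√31/507) + 1363055) + 2768263 = (1363055 - 717/(468978/787 - 4*I*√31/507)) + 2768263 = 4131318 - 717/(468978/787 - 4*I*√31/507)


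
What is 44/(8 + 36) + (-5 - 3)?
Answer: -7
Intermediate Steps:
44/(8 + 36) + (-5 - 3) = 44/44 - 8 = 44*(1/44) - 8 = 1 - 8 = -7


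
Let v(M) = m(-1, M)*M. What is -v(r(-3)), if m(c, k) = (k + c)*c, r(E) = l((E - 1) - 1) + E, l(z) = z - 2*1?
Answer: 110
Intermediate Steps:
l(z) = -2 + z (l(z) = z - 2 = -2 + z)
r(E) = -4 + 2*E (r(E) = (-2 + ((E - 1) - 1)) + E = (-2 + ((-1 + E) - 1)) + E = (-2 + (-2 + E)) + E = (-4 + E) + E = -4 + 2*E)
m(c, k) = c*(c + k) (m(c, k) = (c + k)*c = c*(c + k))
v(M) = M*(1 - M) (v(M) = (-(-1 + M))*M = (1 - M)*M = M*(1 - M))
-v(r(-3)) = -(-4 + 2*(-3))*(1 - (-4 + 2*(-3))) = -(-4 - 6)*(1 - (-4 - 6)) = -(-10)*(1 - 1*(-10)) = -(-10)*(1 + 10) = -(-10)*11 = -1*(-110) = 110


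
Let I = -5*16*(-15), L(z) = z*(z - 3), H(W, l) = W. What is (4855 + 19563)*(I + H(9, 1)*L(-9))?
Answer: 53035896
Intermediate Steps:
L(z) = z*(-3 + z)
I = 1200 (I = -80*(-15) = 1200)
(4855 + 19563)*(I + H(9, 1)*L(-9)) = (4855 + 19563)*(1200 + 9*(-9*(-3 - 9))) = 24418*(1200 + 9*(-9*(-12))) = 24418*(1200 + 9*108) = 24418*(1200 + 972) = 24418*2172 = 53035896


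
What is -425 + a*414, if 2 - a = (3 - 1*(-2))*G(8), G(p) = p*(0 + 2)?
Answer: -32717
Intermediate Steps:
G(p) = 2*p (G(p) = p*2 = 2*p)
a = -78 (a = 2 - (3 - 1*(-2))*2*8 = 2 - (3 + 2)*16 = 2 - 5*16 = 2 - 1*80 = 2 - 80 = -78)
-425 + a*414 = -425 - 78*414 = -425 - 32292 = -32717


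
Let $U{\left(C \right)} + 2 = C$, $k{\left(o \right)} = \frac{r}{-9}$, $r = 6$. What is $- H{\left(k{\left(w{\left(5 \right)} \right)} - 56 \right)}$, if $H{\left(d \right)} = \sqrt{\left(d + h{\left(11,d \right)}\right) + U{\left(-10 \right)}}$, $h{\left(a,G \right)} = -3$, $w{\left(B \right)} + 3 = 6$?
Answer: $- \frac{i \sqrt{645}}{3} \approx - 8.4656 i$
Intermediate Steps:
$w{\left(B \right)} = 3$ ($w{\left(B \right)} = -3 + 6 = 3$)
$k{\left(o \right)} = - \frac{2}{3}$ ($k{\left(o \right)} = \frac{6}{-9} = 6 \left(- \frac{1}{9}\right) = - \frac{2}{3}$)
$U{\left(C \right)} = -2 + C$
$H{\left(d \right)} = \sqrt{-15 + d}$ ($H{\left(d \right)} = \sqrt{\left(d - 3\right) - 12} = \sqrt{\left(-3 + d\right) - 12} = \sqrt{-15 + d}$)
$- H{\left(k{\left(w{\left(5 \right)} \right)} - 56 \right)} = - \sqrt{-15 - \frac{170}{3}} = - \sqrt{- \frac{215}{3}} = - \frac{i \sqrt{645}}{3}$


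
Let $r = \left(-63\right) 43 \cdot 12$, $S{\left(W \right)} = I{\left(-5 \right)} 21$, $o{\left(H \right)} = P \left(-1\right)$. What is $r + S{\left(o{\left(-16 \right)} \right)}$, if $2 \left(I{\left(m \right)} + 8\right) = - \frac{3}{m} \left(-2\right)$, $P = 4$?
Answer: $- \frac{163443}{5} \approx -32689.0$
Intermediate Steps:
$o{\left(H \right)} = -4$ ($o{\left(H \right)} = 4 \left(-1\right) = -4$)
$I{\left(m \right)} = -8 + \frac{3}{m}$ ($I{\left(m \right)} = -8 + \frac{- \frac{3}{m} \left(-2\right)}{2} = -8 + \frac{6 \frac{1}{m}}{2} = -8 + \frac{3}{m}$)
$S{\left(W \right)} = - \frac{903}{5}$ ($S{\left(W \right)} = \left(-8 + \frac{3}{-5}\right) 21 = \left(-8 + 3 \left(- \frac{1}{5}\right)\right) 21 = \left(-8 - \frac{3}{5}\right) 21 = \left(- \frac{43}{5}\right) 21 = - \frac{903}{5}$)
$r = -32508$ ($r = \left(-2709\right) 12 = -32508$)
$r + S{\left(o{\left(-16 \right)} \right)} = -32508 - \frac{903}{5} = - \frac{163443}{5}$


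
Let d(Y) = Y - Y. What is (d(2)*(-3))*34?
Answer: 0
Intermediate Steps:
d(Y) = 0
(d(2)*(-3))*34 = (0*(-3))*34 = 0*34 = 0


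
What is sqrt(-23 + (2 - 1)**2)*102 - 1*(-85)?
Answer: 85 + 102*I*sqrt(22) ≈ 85.0 + 478.42*I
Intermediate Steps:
sqrt(-23 + (2 - 1)**2)*102 - 1*(-85) = sqrt(-23 + 1**2)*102 + 85 = sqrt(-23 + 1)*102 + 85 = sqrt(-22)*102 + 85 = (I*sqrt(22))*102 + 85 = 102*I*sqrt(22) + 85 = 85 + 102*I*sqrt(22)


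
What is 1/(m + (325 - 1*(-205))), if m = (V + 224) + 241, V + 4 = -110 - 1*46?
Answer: 1/835 ≈ 0.0011976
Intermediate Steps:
V = -160 (V = -4 + (-110 - 1*46) = -4 + (-110 - 46) = -4 - 156 = -160)
m = 305 (m = (-160 + 224) + 241 = 64 + 241 = 305)
1/(m + (325 - 1*(-205))) = 1/(305 + (325 - 1*(-205))) = 1/(305 + (325 + 205)) = 1/(305 + 530) = 1/835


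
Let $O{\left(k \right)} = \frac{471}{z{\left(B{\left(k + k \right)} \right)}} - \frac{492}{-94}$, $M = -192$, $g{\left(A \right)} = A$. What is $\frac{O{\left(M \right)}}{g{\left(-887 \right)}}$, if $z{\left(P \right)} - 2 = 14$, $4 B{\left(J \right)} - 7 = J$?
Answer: $- \frac{26073}{667024} \approx -0.039089$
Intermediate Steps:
$B{\left(J \right)} = \frac{7}{4} + \frac{J}{4}$
$z{\left(P \right)} = 16$ ($z{\left(P \right)} = 2 + 14 = 16$)
$O{\left(k \right)} = \frac{26073}{752}$ ($O{\left(k \right)} = \frac{471}{16} - \frac{492}{-94} = 471 \cdot \frac{1}{16} - - \frac{246}{47} = \frac{471}{16} + \frac{246}{47} = \frac{26073}{752}$)
$\frac{O{\left(M \right)}}{g{\left(-887 \right)}} = \frac{26073}{752 \left(-887\right)} = \frac{26073}{752} \left(- \frac{1}{887}\right) = - \frac{26073}{667024}$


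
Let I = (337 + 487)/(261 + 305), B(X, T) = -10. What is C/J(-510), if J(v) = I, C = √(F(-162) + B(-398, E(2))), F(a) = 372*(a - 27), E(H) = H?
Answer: 283*I*√70318/412 ≈ 182.15*I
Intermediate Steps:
F(a) = -10044 + 372*a (F(a) = 372*(-27 + a) = -10044 + 372*a)
C = I*√70318 (C = √((-10044 + 372*(-162)) - 10) = √((-10044 - 60264) - 10) = √(-70308 - 10) = √(-70318) = I*√70318 ≈ 265.18*I)
I = 412/283 (I = 824/566 = 824*(1/566) = 412/283 ≈ 1.4558)
J(v) = 412/283
C/J(-510) = (I*√70318)/(412/283) = (I*√70318)*(283/412) = 283*I*√70318/412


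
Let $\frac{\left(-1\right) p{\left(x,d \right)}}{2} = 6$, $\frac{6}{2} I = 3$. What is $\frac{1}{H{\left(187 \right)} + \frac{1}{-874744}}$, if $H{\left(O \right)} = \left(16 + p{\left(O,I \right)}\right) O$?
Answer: $\frac{874744}{654308511} \approx 0.0013369$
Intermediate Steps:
$I = 1$ ($I = \frac{1}{3} \cdot 3 = 1$)
$p{\left(x,d \right)} = -12$ ($p{\left(x,d \right)} = \left(-2\right) 6 = -12$)
$H{\left(O \right)} = 4 O$ ($H{\left(O \right)} = \left(16 - 12\right) O = 4 O$)
$\frac{1}{H{\left(187 \right)} + \frac{1}{-874744}} = \frac{1}{4 \cdot 187 + \frac{1}{-874744}} = \frac{1}{748 - \frac{1}{874744}} = \frac{1}{\frac{654308511}{874744}} = \frac{874744}{654308511}$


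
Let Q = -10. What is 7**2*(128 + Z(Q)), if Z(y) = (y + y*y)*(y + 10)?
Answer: 6272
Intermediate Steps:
Z(y) = (10 + y)*(y + y**2) (Z(y) = (y + y**2)*(10 + y) = (10 + y)*(y + y**2))
7**2*(128 + Z(Q)) = 7**2*(128 - 10*(10 + (-10)**2 + 11*(-10))) = 49*(128 - 10*(10 + 100 - 110)) = 49*(128 - 10*0) = 49*(128 + 0) = 49*128 = 6272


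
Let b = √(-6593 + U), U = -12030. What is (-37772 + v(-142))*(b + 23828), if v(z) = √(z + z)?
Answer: -2*(18886 - I*√71)*(23828 + I*√18623) ≈ -9.0003e+8 - 4.753e+6*I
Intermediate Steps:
v(z) = √2*√z (v(z) = √(2*z) = √2*√z)
b = I*√18623 (b = √(-6593 - 12030) = √(-18623) = I*√18623 ≈ 136.47*I)
(-37772 + v(-142))*(b + 23828) = (-37772 + √2*√(-142))*(I*√18623 + 23828) = (-37772 + √2*(I*√142))*(23828 + I*√18623) = (-37772 + 2*I*√71)*(23828 + I*√18623)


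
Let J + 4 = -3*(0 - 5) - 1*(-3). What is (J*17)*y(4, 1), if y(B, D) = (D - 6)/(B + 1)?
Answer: -238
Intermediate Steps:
y(B, D) = (-6 + D)/(1 + B)
J = 14 (J = -4 + (-3*(0 - 5) - 1*(-3)) = -4 + (-3*(-5) + 3) = -4 + (15 + 3) = -4 + 18 = 14)
(J*17)*y(4, 1) = (14*17)*((-6 + 1)/(1 + 4)) = 238*(-5/5) = 238*((1/5)*(-5)) = 238*(-1) = -238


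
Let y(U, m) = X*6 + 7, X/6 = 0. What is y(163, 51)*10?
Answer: 70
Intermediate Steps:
X = 0 (X = 6*0 = 0)
y(U, m) = 7 (y(U, m) = 0*6 + 7 = 0 + 7 = 7)
y(163, 51)*10 = 7*10 = 70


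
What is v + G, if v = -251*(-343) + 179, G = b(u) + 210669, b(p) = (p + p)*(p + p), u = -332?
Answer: 737837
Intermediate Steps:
b(p) = 4*p**2 (b(p) = (2*p)*(2*p) = 4*p**2)
G = 651565 (G = 4*(-332)**2 + 210669 = 4*110224 + 210669 = 440896 + 210669 = 651565)
v = 86272 (v = 86093 + 179 = 86272)
v + G = 86272 + 651565 = 737837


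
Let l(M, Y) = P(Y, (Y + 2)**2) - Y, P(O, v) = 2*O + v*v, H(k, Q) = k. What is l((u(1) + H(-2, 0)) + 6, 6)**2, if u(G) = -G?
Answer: 16826404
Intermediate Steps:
P(O, v) = v**2 + 2*O (P(O, v) = 2*O + v**2 = v**2 + 2*O)
l(M, Y) = Y + (2 + Y)**4 (l(M, Y) = (((Y + 2)**2)**2 + 2*Y) - Y = (((2 + Y)**2)**2 + 2*Y) - Y = ((2 + Y)**4 + 2*Y) - Y = Y + (2 + Y)**4)
l((u(1) + H(-2, 0)) + 6, 6)**2 = (6 + (2 + 6)**4)**2 = (6 + 8**4)**2 = (6 + 4096)**2 = 4102**2 = 16826404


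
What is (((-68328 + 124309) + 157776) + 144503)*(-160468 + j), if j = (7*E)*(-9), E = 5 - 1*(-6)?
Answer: -57737539860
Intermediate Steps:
E = 11 (E = 5 + 6 = 11)
j = -693 (j = (7*11)*(-9) = 77*(-9) = -693)
(((-68328 + 124309) + 157776) + 144503)*(-160468 + j) = (((-68328 + 124309) + 157776) + 144503)*(-160468 - 693) = ((55981 + 157776) + 144503)*(-161161) = (213757 + 144503)*(-161161) = 358260*(-161161) = -57737539860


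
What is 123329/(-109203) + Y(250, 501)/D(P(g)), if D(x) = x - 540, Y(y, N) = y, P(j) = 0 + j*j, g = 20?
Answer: -4456681/1528842 ≈ -2.9151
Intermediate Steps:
P(j) = j**2 (P(j) = 0 + j**2 = j**2)
D(x) = -540 + x
123329/(-109203) + Y(250, 501)/D(P(g)) = 123329/(-109203) + 250/(-540 + 20**2) = 123329*(-1/109203) + 250/(-540 + 400) = -123329/109203 + 250/(-140) = -123329/109203 + 250*(-1/140) = -123329/109203 - 25/14 = -4456681/1528842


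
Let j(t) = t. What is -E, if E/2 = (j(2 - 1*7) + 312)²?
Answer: -188498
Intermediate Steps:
E = 188498 (E = 2*((2 - 1*7) + 312)² = 2*((2 - 7) + 312)² = 2*(-5 + 312)² = 2*307² = 2*94249 = 188498)
-E = -1*188498 = -188498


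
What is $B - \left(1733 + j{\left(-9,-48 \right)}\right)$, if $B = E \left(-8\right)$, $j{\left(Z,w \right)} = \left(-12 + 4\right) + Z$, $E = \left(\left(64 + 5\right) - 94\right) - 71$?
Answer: $-948$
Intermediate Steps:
$E = -96$ ($E = \left(69 - 94\right) - 71 = -25 - 71 = -96$)
$j{\left(Z,w \right)} = -8 + Z$
$B = 768$ ($B = \left(-96\right) \left(-8\right) = 768$)
$B - \left(1733 + j{\left(-9,-48 \right)}\right) = 768 - \left(1733 - 17\right) = 768 - 1716 = -948$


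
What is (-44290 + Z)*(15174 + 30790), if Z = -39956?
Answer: -3872283144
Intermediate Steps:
(-44290 + Z)*(15174 + 30790) = (-44290 - 39956)*(15174 + 30790) = -84246*45964 = -3872283144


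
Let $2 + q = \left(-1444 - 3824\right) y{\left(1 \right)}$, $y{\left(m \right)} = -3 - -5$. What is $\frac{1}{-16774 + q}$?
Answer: $- \frac{1}{27312} \approx -3.6614 \cdot 10^{-5}$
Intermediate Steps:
$y{\left(m \right)} = 2$ ($y{\left(m \right)} = -3 + 5 = 2$)
$q = -10538$ ($q = -2 + \left(-1444 - 3824\right) 2 = -2 - 10536 = -10538$)
$\frac{1}{-16774 + q} = \frac{1}{-16774 - 10538} = \frac{1}{-27312} = - \frac{1}{27312}$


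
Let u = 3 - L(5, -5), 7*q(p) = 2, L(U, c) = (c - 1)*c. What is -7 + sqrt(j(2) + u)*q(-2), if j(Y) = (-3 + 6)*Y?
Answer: -7 + 2*I*sqrt(21)/7 ≈ -7.0 + 1.3093*I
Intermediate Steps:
L(U, c) = c*(-1 + c) (L(U, c) = (-1 + c)*c = c*(-1 + c))
j(Y) = 3*Y
q(p) = 2/7 (q(p) = (1/7)*2 = 2/7)
u = -27 (u = 3 - (-5)*(-1 - 5) = 3 - (-5)*(-6) = 3 - 1*30 = 3 - 30 = -27)
-7 + sqrt(j(2) + u)*q(-2) = -7 + sqrt(3*2 - 27)*(2/7) = -7 + sqrt(6 - 27)*(2/7) = -7 + sqrt(-21)*(2/7) = -7 + (I*sqrt(21))*(2/7) = -7 + 2*I*sqrt(21)/7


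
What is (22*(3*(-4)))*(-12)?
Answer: 3168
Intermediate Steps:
(22*(3*(-4)))*(-12) = (22*(-12))*(-12) = -264*(-12) = 3168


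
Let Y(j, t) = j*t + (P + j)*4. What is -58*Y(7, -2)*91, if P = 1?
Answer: -95004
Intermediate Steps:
Y(j, t) = 4 + 4*j + j*t (Y(j, t) = j*t + (1 + j)*4 = j*t + (4 + 4*j) = 4 + 4*j + j*t)
-58*Y(7, -2)*91 = -58*(4 + 4*7 + 7*(-2))*91 = -58*(4 + 28 - 14)*91 = -58*18*91 = -1044*91 = -95004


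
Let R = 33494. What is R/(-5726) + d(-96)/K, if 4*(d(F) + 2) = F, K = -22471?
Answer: -376247399/64334473 ≈ -5.8483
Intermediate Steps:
d(F) = -2 + F/4
R/(-5726) + d(-96)/K = 33494/(-5726) + (-2 + (¼)*(-96))/(-22471) = 33494*(-1/5726) + (-2 - 24)*(-1/22471) = -16747/2863 - 26*(-1/22471) = -16747/2863 + 26/22471 = -376247399/64334473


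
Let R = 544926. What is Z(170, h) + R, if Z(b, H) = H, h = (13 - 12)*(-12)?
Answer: 544914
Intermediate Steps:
h = -12 (h = 1*(-12) = -12)
Z(170, h) + R = -12 + 544926 = 544914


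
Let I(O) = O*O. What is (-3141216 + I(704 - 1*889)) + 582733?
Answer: -2524258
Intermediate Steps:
I(O) = O²
(-3141216 + I(704 - 1*889)) + 582733 = (-3141216 + (704 - 1*889)²) + 582733 = (-3141216 + (704 - 889)²) + 582733 = (-3141216 + (-185)²) + 582733 = (-3141216 + 34225) + 582733 = -3106991 + 582733 = -2524258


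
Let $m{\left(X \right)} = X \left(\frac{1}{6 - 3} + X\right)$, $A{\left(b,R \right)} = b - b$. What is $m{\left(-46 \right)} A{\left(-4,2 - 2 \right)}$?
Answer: $0$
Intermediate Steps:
$A{\left(b,R \right)} = 0$
$m{\left(X \right)} = X \left(\frac{1}{3} + X\right)$
$m{\left(-46 \right)} A{\left(-4,2 - 2 \right)} = - 46 \left(\frac{1}{3} - 46\right) 0 = \left(-46\right) \left(- \frac{137}{3}\right) 0 = \frac{6302}{3} \cdot 0 = 0$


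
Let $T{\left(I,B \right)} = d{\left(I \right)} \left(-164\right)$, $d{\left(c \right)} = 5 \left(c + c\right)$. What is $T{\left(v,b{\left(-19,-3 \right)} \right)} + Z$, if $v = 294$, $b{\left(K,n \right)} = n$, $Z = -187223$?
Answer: $-669383$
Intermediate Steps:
$d{\left(c \right)} = 10 c$ ($d{\left(c \right)} = 5 \cdot 2 c = 10 c$)
$T{\left(I,B \right)} = - 1640 I$ ($T{\left(I,B \right)} = 10 I \left(-164\right) = - 1640 I$)
$T{\left(v,b{\left(-19,-3 \right)} \right)} + Z = \left(-1640\right) 294 - 187223 = -482160 - 187223 = -669383$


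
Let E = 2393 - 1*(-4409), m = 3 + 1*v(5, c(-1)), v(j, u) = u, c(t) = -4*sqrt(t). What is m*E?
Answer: 20406 - 27208*I ≈ 20406.0 - 27208.0*I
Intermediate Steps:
m = 3 - 4*I (m = 3 + 1*(-4*I) = 3 - 4*I ≈ 3.0 - 4.0*I)
E = 6802 (E = 2393 + 4409 = 6802)
m*E = (3 - 4*I)*6802 = 20406 - 27208*I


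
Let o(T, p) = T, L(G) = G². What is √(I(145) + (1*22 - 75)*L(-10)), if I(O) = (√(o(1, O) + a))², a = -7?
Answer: I*√5306 ≈ 72.842*I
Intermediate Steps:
I(O) = -6 (I(O) = (√(1 - 7))² = (√(-6))² = (I*√6)² = -6)
√(I(145) + (1*22 - 75)*L(-10)) = √(-6 + (1*22 - 75)*(-10)²) = √(-6 + (22 - 75)*100) = √(-6 - 53*100) = √(-6 - 5300) = √(-5306) = I*√5306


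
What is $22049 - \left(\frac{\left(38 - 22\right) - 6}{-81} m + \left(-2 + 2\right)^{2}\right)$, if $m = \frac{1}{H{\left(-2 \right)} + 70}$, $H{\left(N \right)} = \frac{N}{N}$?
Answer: $\frac{126803809}{5751} \approx 22049.0$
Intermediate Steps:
$H{\left(N \right)} = 1$
$m = \frac{1}{71}$ ($m = \frac{1}{1 + 70} = \frac{1}{71} \approx 0.014085$)
$22049 - \left(\frac{\left(38 - 22\right) - 6}{-81} m + \left(-2 + 2\right)^{2}\right) = 22049 - \left(\frac{\left(38 - 22\right) - 6}{-81} \cdot \frac{1}{71} + \left(-2 + 2\right)^{2}\right) = 22049 - \left(\left(16 - 6\right) \left(- \frac{1}{81}\right) \frac{1}{71} + 0^{2}\right) = 22049 - \left(10 \left(- \frac{1}{81}\right) \frac{1}{71} + 0\right) = 22049 - \left(\left(- \frac{10}{81}\right) \frac{1}{71} + 0\right) = 22049 - \left(- \frac{10}{5751} + 0\right) = 22049 - - \frac{10}{5751} = 22049 + \frac{10}{5751} = \frac{126803809}{5751}$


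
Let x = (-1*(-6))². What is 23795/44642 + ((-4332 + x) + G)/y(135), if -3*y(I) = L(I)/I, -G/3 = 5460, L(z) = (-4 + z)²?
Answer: 374230632755/766101362 ≈ 488.49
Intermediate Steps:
G = -16380 (G = -3*5460 = -16380)
x = 36 (x = 6² = 36)
y(I) = -(-4 + I)²/(3*I)
23795/44642 + ((-4332 + x) + G)/y(135) = 23795/44642 + ((-4332 + 36) - 16380)/((-⅓*(-4 + 135)²/135)) = 23795*(1/44642) + (-4296 - 16380)/((-⅓*1/135*131²)) = 23795/44642 - 20676/((-⅓*1/135*17161)) = 23795/44642 - 20676/(-17161/405) = 23795/44642 - 20676*(-405/17161) = 23795/44642 + 8373780/17161 = 374230632755/766101362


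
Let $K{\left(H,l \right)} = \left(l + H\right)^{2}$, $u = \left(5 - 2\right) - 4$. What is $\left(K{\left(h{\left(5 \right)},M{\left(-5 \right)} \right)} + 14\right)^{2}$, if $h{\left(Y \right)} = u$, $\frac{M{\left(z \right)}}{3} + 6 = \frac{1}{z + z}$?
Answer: $\frac{1493745201}{10000} \approx 1.4937 \cdot 10^{5}$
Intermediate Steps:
$u = -1$ ($u = 3 - 4 = -1$)
$M{\left(z \right)} = -18 + \frac{3}{2 z}$ ($M{\left(z \right)} = -18 + \frac{3}{z + z} = -18 + \frac{3}{2 z}$)
$h{\left(Y \right)} = -1$
$K{\left(H,l \right)} = \left(H + l\right)^{2}$
$\left(K{\left(h{\left(5 \right)},M{\left(-5 \right)} \right)} + 14\right)^{2} = \left(\left(-1 - \left(18 - \frac{3}{2 \left(-5\right)}\right)\right)^{2} + 14\right)^{2} = \left(\left(-1 + \left(-18 + \frac{3}{2} \left(- \frac{1}{5}\right)\right)\right)^{2} + 14\right)^{2} = \left(\left(-1 - \frac{183}{10}\right)^{2} + 14\right)^{2} = \left(\left(- \frac{193}{10}\right)^{2} + 14\right)^{2} = \left(\frac{37249}{100} + 14\right)^{2} = \left(\frac{38649}{100}\right)^{2} = \frac{1493745201}{10000}$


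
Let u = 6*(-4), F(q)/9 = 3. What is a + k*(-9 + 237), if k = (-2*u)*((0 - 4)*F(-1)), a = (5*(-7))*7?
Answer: -1182197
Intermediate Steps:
F(q) = 27 (F(q) = 9*3 = 27)
u = -24
a = -245 (a = -35*7 = -245)
k = -5184 (k = (-2*(-24))*((0 - 4)*27) = 48*(-4*27) = 48*(-108) = -5184)
a + k*(-9 + 237) = -245 - 5184*(-9 + 237) = -245 - 5184*228 = -245 - 1181952 = -1182197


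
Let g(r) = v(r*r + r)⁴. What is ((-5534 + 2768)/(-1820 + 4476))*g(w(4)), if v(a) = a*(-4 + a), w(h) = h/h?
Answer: -22128/83 ≈ -266.60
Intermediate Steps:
w(h) = 1
g(r) = (r + r²)⁴*(-4 + r + r²)⁴ (g(r) = ((r*r + r)*(-4 + (r*r + r)))⁴ = ((r² + r)*(-4 + (r² + r)))⁴ = ((r + r²)*(-4 + (r + r²)))⁴ = ((r + r²)*(-4 + r + r²))⁴ = (r + r²)⁴*(-4 + r + r²)⁴)
((-5534 + 2768)/(-1820 + 4476))*g(w(4)) = ((-5534 + 2768)/(-1820 + 4476))*(1⁴*(1 + 1)⁴*(-4 + 1*(1 + 1))⁴) = (-2766/2656)*(1*2⁴*(-4 + 1*2)⁴) = (-2766*1/2656)*(1*16*(-4 + 2)⁴) = -1383*16*(-2)⁴/1328 = -1383*16*16/1328 = -1383/1328*256 = -22128/83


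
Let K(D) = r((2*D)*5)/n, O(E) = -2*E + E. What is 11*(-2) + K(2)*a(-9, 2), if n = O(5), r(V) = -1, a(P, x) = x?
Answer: -108/5 ≈ -21.600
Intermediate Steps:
O(E) = -E
n = -5 (n = -1*5 = -5)
K(D) = 1/5 (K(D) = -1/(-5) = -1*(-1/5) = 1/5)
11*(-2) + K(2)*a(-9, 2) = 11*(-2) + (1/5)*2 = -22 + 2/5 = -108/5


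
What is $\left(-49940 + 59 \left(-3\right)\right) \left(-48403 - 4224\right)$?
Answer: $2637507359$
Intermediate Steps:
$\left(-49940 + 59 \left(-3\right)\right) \left(-48403 - 4224\right) = \left(-49940 - 177\right) \left(-52627\right) = \left(-50117\right) \left(-52627\right) = 2637507359$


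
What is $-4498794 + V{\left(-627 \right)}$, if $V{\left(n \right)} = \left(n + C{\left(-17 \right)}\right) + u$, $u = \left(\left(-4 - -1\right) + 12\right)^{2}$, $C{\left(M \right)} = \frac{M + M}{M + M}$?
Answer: $-4499339$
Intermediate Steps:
$C{\left(M \right)} = 1$ ($C{\left(M \right)} = \frac{2 M}{2 M} = 2 M \frac{1}{2 M} = 1$)
$u = 81$ ($u = \left(\left(-4 + 1\right) + 12\right)^{2} = \left(-3 + 12\right)^{2} = 9^{2} = 81$)
$V{\left(n \right)} = 82 + n$ ($V{\left(n \right)} = \left(n + 1\right) + 81 = \left(1 + n\right) + 81 = 82 + n$)
$-4498794 + V{\left(-627 \right)} = -4498794 + \left(82 - 627\right) = -4498794 - 545 = -4499339$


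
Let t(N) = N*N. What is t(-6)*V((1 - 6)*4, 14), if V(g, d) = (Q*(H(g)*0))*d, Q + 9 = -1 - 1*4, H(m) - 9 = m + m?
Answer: 0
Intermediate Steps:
t(N) = N²
H(m) = 9 + 2*m (H(m) = 9 + (m + m) = 9 + 2*m)
Q = -14 (Q = -9 + (-1 - 1*4) = -9 + (-1 - 4) = -9 - 5 = -14)
V(g, d) = 0 (V(g, d) = (-14*(9 + 2*g)*0)*d = (-14*0)*d = 0*d = 0)
t(-6)*V((1 - 6)*4, 14) = (-6)²*0 = 36*0 = 0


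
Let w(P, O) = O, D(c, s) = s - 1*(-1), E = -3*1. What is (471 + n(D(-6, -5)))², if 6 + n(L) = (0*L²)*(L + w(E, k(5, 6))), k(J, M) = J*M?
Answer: 216225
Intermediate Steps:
E = -3
D(c, s) = 1 + s (D(c, s) = s + 1 = 1 + s)
n(L) = -6 (n(L) = -6 + (0*L²)*(L + 5*6) = -6 + 0*(L + 30) = -6 + 0*(30 + L) = -6 + 0 = -6)
(471 + n(D(-6, -5)))² = (471 - 6)² = 465² = 216225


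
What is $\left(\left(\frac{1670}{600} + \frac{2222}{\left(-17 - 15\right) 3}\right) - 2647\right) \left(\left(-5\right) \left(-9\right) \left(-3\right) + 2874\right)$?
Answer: $- \frac{584472471}{80} \approx -7.3059 \cdot 10^{6}$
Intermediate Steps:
$\left(\left(\frac{1670}{600} + \frac{2222}{\left(-17 - 15\right) 3}\right) - 2647\right) \left(\left(-5\right) \left(-9\right) \left(-3\right) + 2874\right) = \left(\left(1670 \cdot \frac{1}{600} + \frac{2222}{\left(-32\right) 3}\right) - 2647\right) \left(45 \left(-3\right) + 2874\right) = \left(\left(\frac{167}{60} + \frac{2222}{-96}\right) - 2647\right) \left(-135 + 2874\right) = \left(\left(\frac{167}{60} + 2222 \left(- \frac{1}{96}\right)\right) - 2647\right) 2739 = \left(\left(\frac{167}{60} - \frac{1111}{48}\right) - 2647\right) 2739 = \left(- \frac{1629}{80} - 2647\right) 2739 = \left(- \frac{213389}{80}\right) 2739 = - \frac{584472471}{80}$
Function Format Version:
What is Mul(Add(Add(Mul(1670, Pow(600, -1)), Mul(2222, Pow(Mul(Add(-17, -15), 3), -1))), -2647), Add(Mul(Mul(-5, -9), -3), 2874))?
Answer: Rational(-584472471, 80) ≈ -7.3059e+6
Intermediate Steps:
Mul(Add(Add(Mul(1670, Pow(600, -1)), Mul(2222, Pow(Mul(Add(-17, -15), 3), -1))), -2647), Add(Mul(Mul(-5, -9), -3), 2874)) = Mul(Add(Add(Mul(1670, Rational(1, 600)), Mul(2222, Pow(Mul(-32, 3), -1))), -2647), Add(Mul(45, -3), 2874)) = Mul(Add(Add(Rational(167, 60), Mul(2222, Pow(-96, -1))), -2647), Add(-135, 2874)) = Mul(Add(Add(Rational(167, 60), Mul(2222, Rational(-1, 96))), -2647), 2739) = Mul(Add(Add(Rational(167, 60), Rational(-1111, 48)), -2647), 2739) = Mul(Add(Rational(-1629, 80), -2647), 2739) = Mul(Rational(-213389, 80), 2739) = Rational(-584472471, 80)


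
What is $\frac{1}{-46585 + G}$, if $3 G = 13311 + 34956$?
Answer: $- \frac{1}{30496} \approx -3.2791 \cdot 10^{-5}$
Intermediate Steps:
$G = 16089$ ($G = \frac{13311 + 34956}{3} = \frac{1}{3} \cdot 48267 = 16089$)
$\frac{1}{-46585 + G} = \frac{1}{-46585 + 16089} = \frac{1}{-30496} = - \frac{1}{30496}$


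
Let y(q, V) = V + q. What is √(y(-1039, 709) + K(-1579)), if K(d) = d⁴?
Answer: √6216250683751 ≈ 2.4932e+6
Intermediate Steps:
√(y(-1039, 709) + K(-1579)) = √((709 - 1039) + (-1579)⁴) = √(-330 + 6216250684081) = √6216250683751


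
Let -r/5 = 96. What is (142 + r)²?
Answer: 114244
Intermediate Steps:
r = -480 (r = -5*96 = -480)
(142 + r)² = (142 - 480)² = (-338)² = 114244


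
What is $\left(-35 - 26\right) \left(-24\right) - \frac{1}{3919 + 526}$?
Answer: $\frac{6507479}{4445} \approx 1464.0$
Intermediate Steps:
$\left(-35 - 26\right) \left(-24\right) - \frac{1}{3919 + 526} = \left(-61\right) \left(-24\right) - \frac{1}{4445} = 1464 - \frac{1}{4445} = \frac{6507479}{4445}$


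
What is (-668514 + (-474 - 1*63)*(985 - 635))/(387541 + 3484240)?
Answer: -856464/3871781 ≈ -0.22121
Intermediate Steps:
(-668514 + (-474 - 1*63)*(985 - 635))/(387541 + 3484240) = (-668514 + (-474 - 63)*350)/3871781 = (-668514 - 537*350)*(1/3871781) = (-668514 - 187950)*(1/3871781) = -856464*1/3871781 = -856464/3871781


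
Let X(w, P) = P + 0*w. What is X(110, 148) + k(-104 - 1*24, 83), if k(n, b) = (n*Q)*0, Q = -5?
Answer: 148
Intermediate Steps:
k(n, b) = 0 (k(n, b) = (n*(-5))*0 = -5*n*0 = 0)
X(w, P) = P (X(w, P) = P + 0 = P)
X(110, 148) + k(-104 - 1*24, 83) = 148 + 0 = 148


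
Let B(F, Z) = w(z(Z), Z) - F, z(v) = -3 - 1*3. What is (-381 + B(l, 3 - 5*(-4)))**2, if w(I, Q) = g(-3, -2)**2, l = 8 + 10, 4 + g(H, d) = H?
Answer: 122500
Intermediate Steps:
g(H, d) = -4 + H
z(v) = -6 (z(v) = -3 - 3 = -6)
l = 18
w(I, Q) = 49 (w(I, Q) = (-4 - 3)**2 = (-7)**2 = 49)
B(F, Z) = 49 - F
(-381 + B(l, 3 - 5*(-4)))**2 = (-381 + (49 - 1*18))**2 = (-381 + (49 - 18))**2 = (-381 + 31)**2 = (-350)**2 = 122500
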